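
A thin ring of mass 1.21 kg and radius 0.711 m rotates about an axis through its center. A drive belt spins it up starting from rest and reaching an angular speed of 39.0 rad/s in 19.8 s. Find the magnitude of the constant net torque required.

I = MR² = (1.21)(0.711)² = 0.6117 kg·m².
α = Δω/Δt = (39.0 − 0)/19.8 = 1.970 rad/s².
τ = Iα = (0.6117)(1.970) = 1.205 N·m.

τ ≈ 1.20 N·m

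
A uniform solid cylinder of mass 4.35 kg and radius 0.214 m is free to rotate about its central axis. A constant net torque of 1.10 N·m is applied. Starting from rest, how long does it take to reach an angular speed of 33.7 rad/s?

I = ½MR² = (1/2)(4.35)(0.214)² = 0.09961 kg·m².
α = τ/I = 1.10/0.09961 = 11.04 rad/s².
ω = αt ⇒ t = ω/α = 33.7/11.04 = 3.052 s.

t ≈ 3.05 s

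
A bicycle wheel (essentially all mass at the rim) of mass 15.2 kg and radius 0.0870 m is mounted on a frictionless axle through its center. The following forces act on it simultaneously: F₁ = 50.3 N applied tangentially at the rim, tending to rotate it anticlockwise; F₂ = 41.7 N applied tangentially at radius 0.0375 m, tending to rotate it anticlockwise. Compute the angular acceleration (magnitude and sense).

α ≈ 51.6 rad/s², anticlockwise

I = MR² = (15.2)(0.0870)² = 0.1150 kg·m².
Taking anticlockwise as positive: τ₁ = +(50.3)(0.0870) = +4.376 N·m; τ₂ = +(41.7)(0.0375) = +1.564 N·m.
Net torque τ = 5.940 N·m.
α = τ/I = 5.940/0.1150 = 51.63 rad/s².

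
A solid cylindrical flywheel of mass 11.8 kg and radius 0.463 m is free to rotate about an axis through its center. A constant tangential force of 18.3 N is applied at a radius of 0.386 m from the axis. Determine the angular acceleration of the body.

I = ½MR² = (1/2)(11.8)(0.463)² = 1.265 kg·m².
τ = F·r = (18.3)(0.386) = 7.064 N·m.
From τ = Iα: α = 7.064/1.265 = 5.585 rad/s².

α ≈ 5.59 rad/s²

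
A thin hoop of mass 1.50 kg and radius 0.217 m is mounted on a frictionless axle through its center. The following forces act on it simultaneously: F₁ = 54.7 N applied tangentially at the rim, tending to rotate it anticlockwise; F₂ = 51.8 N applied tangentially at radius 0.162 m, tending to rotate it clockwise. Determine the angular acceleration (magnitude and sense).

I = MR² = (1.50)(0.217)² = 0.07063 kg·m².
Taking anticlockwise as positive: τ₁ = +(54.7)(0.217) = +11.87 N·m; τ₂ = −(51.8)(0.162) = −8.392 N·m.
Net torque τ = 3.478 N·m.
α = τ/I = 3.478/0.07063 = 49.24 rad/s².

α ≈ 49.2 rad/s², anticlockwise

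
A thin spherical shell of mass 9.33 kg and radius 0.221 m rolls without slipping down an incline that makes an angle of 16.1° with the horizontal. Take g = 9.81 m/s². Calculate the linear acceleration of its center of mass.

a ≈ 1.63 m/s²

Translation along the incline: Mg sinθ − f = Ma.
Rotation about the center: fR = Iα with I = (2/3)MR². No-slip gives a = αR, so f = (I/R²)a = (2/3)M a.
Substituting: Mg sinθ = (1 + 0.6667)Ma, so a = g sinθ/(1 + 0.6667) = (9.81) sin 16.1° / 1.667 = 1.632 m/s².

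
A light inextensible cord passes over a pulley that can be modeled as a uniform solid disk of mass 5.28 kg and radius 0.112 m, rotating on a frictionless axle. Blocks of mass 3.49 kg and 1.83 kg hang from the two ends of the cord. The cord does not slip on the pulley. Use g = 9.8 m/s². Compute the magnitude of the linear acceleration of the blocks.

a ≈ 2.04 m/s²

I = ½MR² = (1/2)(5.28)(0.112)² = 0.03312 kg·m².
Heavier block: m₁g − T₁ = m₁a. Lighter block: T₂ − m₂g = m₂a.
Pulley: (T₁ − T₂)R = Iα = I(a/R), so T₁ − T₂ = (I/R²)a = (1/2)M_p a = 2.640·a.
Adding the three: (m₁ − m₂)g = (m₁ + m₂ + 2.640)a, so a = (3.49 − 1.83)(9.8)/(3.49 + 1.83 + 2.640) = 2.044 m/s².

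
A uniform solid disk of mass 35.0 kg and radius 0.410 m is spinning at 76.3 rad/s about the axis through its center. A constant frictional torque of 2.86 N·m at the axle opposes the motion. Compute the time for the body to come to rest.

I = ½MR² = (1/2)(35.0)(0.410)² = 2.942 kg·m².
The net torque has magnitude 2.86 N·m, opposing ω.
|α| = τ/I = 2.860/2.942 = 0.9722 rad/s² (deceleration).
0 = ω₀ − |α|t ⇒ t = ω₀/|α| = 76.3/0.9722 = 78.48 s.

t ≈ 78.5 s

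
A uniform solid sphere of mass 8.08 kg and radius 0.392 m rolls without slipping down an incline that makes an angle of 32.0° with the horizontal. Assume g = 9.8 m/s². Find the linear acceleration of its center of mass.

Translation along the incline: Mg sinθ − f = Ma.
Rotation about the center: fR = Iα with I = (2/5)MR². No-slip gives a = αR, so f = (I/R²)a = (2/5)M a.
Substituting: Mg sinθ = (1 + 0.4000)Ma, so a = g sinθ/(1 + 0.4000) = (9.8) sin 32.0° / 1.400 = 3.709 m/s².

a ≈ 3.71 m/s²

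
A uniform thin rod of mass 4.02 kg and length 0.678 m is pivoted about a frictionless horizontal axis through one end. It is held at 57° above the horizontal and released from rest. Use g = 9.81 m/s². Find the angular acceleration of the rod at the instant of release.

α ≈ 11.8 rad/s²

About the pivot, I = (1/3)ML² = (1/3)(4.02)(0.678)² = 0.6160 kg·m².
The weight acts at the center, a distance L/2 = 0.3390 m from the pivot; τ = Mg(L/2) cos 57° = 7.281 N·m.
α = τ/I = 7.281/0.6160 = 11.82 rad/s².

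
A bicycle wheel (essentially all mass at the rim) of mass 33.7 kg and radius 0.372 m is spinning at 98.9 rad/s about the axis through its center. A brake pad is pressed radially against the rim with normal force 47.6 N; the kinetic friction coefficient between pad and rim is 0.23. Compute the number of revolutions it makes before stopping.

≈ 891 revolutions

I = MR² = (33.7)(0.372)² = 4.664 kg·m².
Friction force f = μN = (0.23)(47.6) = 10.95 N at the rim; torque magnitude τ = fR = 4.073 N·m, opposing ω.
|α| = τ/I = 4.073/4.664 = 0.8733 rad/s² (deceleration).
ω² = ω₀² − 2|α|θ with ω = 0 ⇒ θ = ω₀²/(2|α|) = 5600 rad = 891.3 rev.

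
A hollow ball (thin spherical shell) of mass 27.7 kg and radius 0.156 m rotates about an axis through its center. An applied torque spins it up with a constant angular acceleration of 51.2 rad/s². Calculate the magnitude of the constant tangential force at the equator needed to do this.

I = (2/3)MR² = (2/3)(27.7)(0.156)² = 0.4494 kg·m².
The required torque is τ = Iα = (0.4494)(51.20) = 23.01 N·m.
A tangential force at the equator gives τ = FR, so F = τ/R = 23.01/0.156 = 147.5 N.

F ≈ 147 N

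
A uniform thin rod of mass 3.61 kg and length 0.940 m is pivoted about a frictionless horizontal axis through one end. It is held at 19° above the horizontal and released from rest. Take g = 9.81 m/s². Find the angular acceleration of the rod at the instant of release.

α ≈ 14.8 rad/s²

About the pivot, I = (1/3)ML² = (1/3)(3.61)(0.940)² = 1.063 kg·m².
The weight acts at the center, a distance L/2 = 0.4700 m from the pivot; τ = Mg(L/2) cos 19° = 15.74 N·m.
α = τ/I = 15.74/1.063 = 14.80 rad/s².
(Equivalently α = (3g/(2L)) cos 19° = 14.80 rad/s².)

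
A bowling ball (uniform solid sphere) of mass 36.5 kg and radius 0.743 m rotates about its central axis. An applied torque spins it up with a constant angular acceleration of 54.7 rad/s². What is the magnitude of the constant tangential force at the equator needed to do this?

I = (2/5)MR² = (2/5)(36.5)(0.743)² = 8.060 kg·m².
The required torque is τ = Iα = (8.060)(54.70) = 440.9 N·m.
A tangential force at the equator gives τ = FR, so F = τ/R = 440.9/0.743 = 593.4 N.

F ≈ 593 N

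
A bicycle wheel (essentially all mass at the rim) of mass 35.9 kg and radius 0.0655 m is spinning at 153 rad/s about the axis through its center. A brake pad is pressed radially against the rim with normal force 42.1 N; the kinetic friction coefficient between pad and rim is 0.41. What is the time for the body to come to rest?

I = MR² = (35.9)(0.0655)² = 0.1540 kg·m².
Friction force f = μN = (0.41)(42.1) = 17.26 N at the rim; torque magnitude τ = fR = 1.131 N·m, opposing ω.
|α| = τ/I = 1.131/0.1540 = 7.341 rad/s² (deceleration).
0 = ω₀ − |α|t ⇒ t = ω₀/|α| = 153/7.341 = 20.84 s.

t ≈ 20.8 s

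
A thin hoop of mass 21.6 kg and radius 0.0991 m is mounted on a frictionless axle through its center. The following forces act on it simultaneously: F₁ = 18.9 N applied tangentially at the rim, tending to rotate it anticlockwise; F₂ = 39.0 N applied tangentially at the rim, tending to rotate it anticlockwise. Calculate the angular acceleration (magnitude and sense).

α ≈ 27.0 rad/s², anticlockwise

I = MR² = (21.6)(0.0991)² = 0.2121 kg·m².
Taking anticlockwise as positive: τ₁ = +(18.9)(0.0991) = +1.873 N·m; τ₂ = +(39.0)(0.0991) = +3.865 N·m.
Net torque τ = 5.738 N·m.
α = τ/I = 5.738/0.2121 = 27.05 rad/s².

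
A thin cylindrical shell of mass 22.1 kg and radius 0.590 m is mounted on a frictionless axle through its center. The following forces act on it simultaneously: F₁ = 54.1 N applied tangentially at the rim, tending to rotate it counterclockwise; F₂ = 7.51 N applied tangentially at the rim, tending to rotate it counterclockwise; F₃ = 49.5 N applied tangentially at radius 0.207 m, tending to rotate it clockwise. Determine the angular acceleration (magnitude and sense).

I = MR² = (22.1)(0.590)² = 7.693 kg·m².
Taking counterclockwise as positive: τ₁ = +(54.1)(0.590) = +31.92 N·m; τ₂ = +(7.51)(0.590) = +4.431 N·m; τ₃ = −(49.5)(0.207) = −10.25 N·m.
Net torque τ = 26.10 N·m.
α = τ/I = 26.10/7.693 = 3.393 rad/s².

α ≈ 3.39 rad/s², counterclockwise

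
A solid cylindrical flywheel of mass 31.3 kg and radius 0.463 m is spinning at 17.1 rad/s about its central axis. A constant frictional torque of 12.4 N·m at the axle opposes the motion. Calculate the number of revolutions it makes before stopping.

I = ½MR² = (1/2)(31.3)(0.463)² = 3.355 kg·m².
The net torque has magnitude 12.4 N·m, opposing ω.
|α| = τ/I = 12.40/3.355 = 3.696 rad/s² (deceleration).
ω² = ω₀² − 2|α|θ with ω = 0 ⇒ θ = ω₀²/(2|α|) = 39.56 rad = 6.296 rev.

≈ 6.30 revolutions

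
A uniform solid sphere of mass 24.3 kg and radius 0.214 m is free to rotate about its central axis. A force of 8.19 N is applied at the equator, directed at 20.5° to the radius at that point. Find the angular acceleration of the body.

I = (2/5)MR² = (2/5)(24.3)(0.214)² = 0.4451 kg·m².
Only the tangential component produces torque: τ = F R sinθ = (8.19)(0.214) sin 20.5° = 0.6138 N·m.
Newton's second law for rotation, τ = Iα, gives α = τ/I = 0.6138/0.4451 = 1.379 rad/s².

α ≈ 1.38 rad/s²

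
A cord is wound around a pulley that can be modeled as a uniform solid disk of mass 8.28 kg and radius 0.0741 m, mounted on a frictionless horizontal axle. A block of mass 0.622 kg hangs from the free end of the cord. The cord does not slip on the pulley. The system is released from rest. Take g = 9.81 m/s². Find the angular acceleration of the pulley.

I = ½MR² = (1/2)(8.28)(0.0741)² = 0.02273 kg·m².
Block: mg − T = ma. Pulley: TR = Iα. No-slip: a = αR, so T = (I/R²)a = 4.140·a.
Then mg = (m + 4.140)a, so a = (0.622)(9.81)/(0.622 + 4.140) = 1.281 m/s².
α = a/R = 1.281/0.0741 = 17.29 rad/s².

α ≈ 17.3 rad/s²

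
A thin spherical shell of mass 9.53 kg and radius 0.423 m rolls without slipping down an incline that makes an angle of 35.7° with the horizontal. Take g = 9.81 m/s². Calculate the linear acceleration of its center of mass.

Translation along the incline: Mg sinθ − f = Ma.
Rotation about the center: fR = Iα with I = (2/3)MR². No-slip gives a = αR, so f = (I/R²)a = (2/3)M a.
Substituting: Mg sinθ = (1 + 0.6667)Ma, so a = g sinθ/(1 + 0.6667) = (9.81) sin 35.7° / 1.667 = 3.435 m/s².

a ≈ 3.43 m/s²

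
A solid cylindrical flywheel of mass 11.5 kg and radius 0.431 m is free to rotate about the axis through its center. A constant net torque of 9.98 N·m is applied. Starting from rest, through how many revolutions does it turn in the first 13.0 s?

I = ½MR² = (1/2)(11.5)(0.431)² = 1.068 kg·m².
α = τ/I = 9.98/1.068 = 9.343 rad/s².
θ = ½αt² = ½(9.343)(13.0)² = 789.5 rad.
Revolutions = θ/(2π) = 125.7.

≈ 126 revolutions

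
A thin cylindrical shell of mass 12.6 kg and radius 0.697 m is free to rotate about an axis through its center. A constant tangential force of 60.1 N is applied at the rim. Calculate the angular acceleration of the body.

I = MR² = (12.6)(0.697)² = 6.121 kg·m².
τ = F R = (60.1)(0.697) = 41.89 N·m.
From τ = Iα: α = 41.89/6.121 = 6.843 rad/s².

α ≈ 6.84 rad/s²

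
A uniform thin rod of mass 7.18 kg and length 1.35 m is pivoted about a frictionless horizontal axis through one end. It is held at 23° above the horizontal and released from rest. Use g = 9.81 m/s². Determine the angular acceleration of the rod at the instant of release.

α ≈ 10.0 rad/s²

About the pivot, I = (1/3)ML² = (1/3)(7.18)(1.35)² = 4.362 kg·m².
The weight acts at the center, a distance L/2 = 0.6750 m from the pivot; τ = Mg(L/2) cos 23° = 43.76 N·m.
α = τ/I = 43.76/4.362 = 10.03 rad/s².
(Equivalently α = (3g/(2L)) cos 23° = 10.03 rad/s².)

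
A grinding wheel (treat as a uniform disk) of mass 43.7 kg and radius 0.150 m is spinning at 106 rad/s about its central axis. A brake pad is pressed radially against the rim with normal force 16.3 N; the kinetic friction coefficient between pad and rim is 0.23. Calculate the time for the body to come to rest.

I = ½MR² = (1/2)(43.7)(0.150)² = 0.4916 kg·m².
Friction force f = μN = (0.23)(16.3) = 3.749 N at the rim; torque magnitude τ = fR = 0.5624 N·m, opposing ω.
|α| = τ/I = 0.5624/0.4916 = 1.144 rad/s² (deceleration).
0 = ω₀ − |α|t ⇒ t = ω₀/|α| = 106/1.144 = 92.67 s.

t ≈ 92.7 s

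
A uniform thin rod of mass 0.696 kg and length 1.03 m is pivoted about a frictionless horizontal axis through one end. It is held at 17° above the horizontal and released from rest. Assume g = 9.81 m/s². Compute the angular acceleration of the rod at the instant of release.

About the pivot, I = (1/3)ML² = (1/3)(0.696)(1.03)² = 0.2461 kg·m².
The weight acts at the center, a distance L/2 = 0.5150 m from the pivot; τ = Mg(L/2) cos 17° = 3.363 N·m.
α = τ/I = 3.363/0.2461 = 13.66 rad/s².
(Equivalently α = (3g/(2L)) cos 17° = 13.66 rad/s².)

α ≈ 13.7 rad/s²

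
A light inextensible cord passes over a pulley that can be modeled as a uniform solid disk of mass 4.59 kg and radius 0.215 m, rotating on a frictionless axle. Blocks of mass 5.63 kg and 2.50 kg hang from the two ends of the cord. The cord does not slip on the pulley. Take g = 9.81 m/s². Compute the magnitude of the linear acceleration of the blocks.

I = ½MR² = (1/2)(4.59)(0.215)² = 0.1061 kg·m².
Heavier block: m₁g − T₁ = m₁a. Lighter block: T₂ − m₂g = m₂a.
Pulley: (T₁ − T₂)R = Iα = I(a/R), so T₁ − T₂ = (I/R²)a = (1/2)M_p a = 2.295·a.
Adding the three: (m₁ − m₂)g = (m₁ + m₂ + 2.295)a, so a = (5.63 − 2.50)(9.81)/(5.63 + 2.50 + 2.295) = 2.945 m/s².

a ≈ 2.95 m/s²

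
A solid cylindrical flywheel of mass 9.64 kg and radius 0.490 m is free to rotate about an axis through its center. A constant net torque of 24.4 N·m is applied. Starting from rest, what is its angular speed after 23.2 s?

ω ≈ 489 rad/s

I = ½MR² = (1/2)(9.64)(0.490)² = 1.157 kg·m².
α = τ/I = 24.4/1.157 = 21.08 rad/s².
ω = ω₀ + αt = 0 + (21.08)(23.2) = 489.1 rad/s.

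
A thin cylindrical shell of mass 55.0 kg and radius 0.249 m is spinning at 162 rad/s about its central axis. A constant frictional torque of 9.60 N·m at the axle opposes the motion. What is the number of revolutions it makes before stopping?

≈ 742 revolutions

I = MR² = (55.0)(0.249)² = 3.410 kg·m².
The net torque has magnitude 9.60 N·m, opposing ω.
|α| = τ/I = 9.600/3.410 = 2.815 rad/s² (deceleration).
ω² = ω₀² − 2|α|θ with ω = 0 ⇒ θ = ω₀²/(2|α|) = 4661 rad = 741.8 rev.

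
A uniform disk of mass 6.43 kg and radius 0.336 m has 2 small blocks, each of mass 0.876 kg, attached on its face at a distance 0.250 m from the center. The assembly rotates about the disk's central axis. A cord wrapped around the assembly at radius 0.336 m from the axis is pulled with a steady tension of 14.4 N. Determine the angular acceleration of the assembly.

α ≈ 10.2 rad/s²

I_disk = ½MR² = ½(6.43)(0.336)² = 0.3630 kg·m².
I_blocks = 2·m·r² = 2(0.876)(0.250)² = 0.1095 kg·m².
Total I = 0.4725 kg·m².
τ = F r = (14.4)(0.336) = 4.838 N·m.
α = τ/I = 4.838/0.4725 = 10.24 rad/s².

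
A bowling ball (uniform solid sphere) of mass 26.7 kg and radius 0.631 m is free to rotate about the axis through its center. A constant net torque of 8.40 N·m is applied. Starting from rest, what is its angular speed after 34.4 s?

ω ≈ 68.0 rad/s

I = (2/5)MR² = (2/5)(26.7)(0.631)² = 4.252 kg·m².
α = τ/I = 8.40/4.252 = 1.975 rad/s².
ω = ω₀ + αt = 0 + (1.975)(34.4) = 67.95 rad/s.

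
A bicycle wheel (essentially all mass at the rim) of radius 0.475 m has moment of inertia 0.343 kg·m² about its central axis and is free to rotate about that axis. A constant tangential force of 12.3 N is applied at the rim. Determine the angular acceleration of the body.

τ = F R = (12.3)(0.475) = 5.843 N·m.
Newton's second law for rotation, τ = Iα, gives α = τ/I = 5.843/0.3430 = 17.03 rad/s².

α ≈ 17.0 rad/s²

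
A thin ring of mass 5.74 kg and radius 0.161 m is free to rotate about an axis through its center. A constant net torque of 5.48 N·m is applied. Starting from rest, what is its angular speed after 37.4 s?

ω ≈ 1380 rad/s

I = MR² = (5.74)(0.161)² = 0.1488 kg·m².
α = τ/I = 5.48/0.1488 = 36.83 rad/s².
ω = ω₀ + αt = 0 + (36.83)(37.4) = 1377 rad/s.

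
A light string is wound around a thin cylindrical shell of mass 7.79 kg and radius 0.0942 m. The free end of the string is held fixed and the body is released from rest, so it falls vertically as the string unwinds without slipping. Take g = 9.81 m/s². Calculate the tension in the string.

Translation: Mg − T = Ma. Rotation about the center: TR = Iα with I = MR².
With a = αR: T = (I/R²)a = M a, so Mg = (1 + 1.000)Ma.
a = g/(1 + 1.000) = 9.81/2.000 = 4.905 m/s².
T = 1.000·M·a = (1.000)(7.79)(4.905) = 38.21 N.

T ≈ 38.2 N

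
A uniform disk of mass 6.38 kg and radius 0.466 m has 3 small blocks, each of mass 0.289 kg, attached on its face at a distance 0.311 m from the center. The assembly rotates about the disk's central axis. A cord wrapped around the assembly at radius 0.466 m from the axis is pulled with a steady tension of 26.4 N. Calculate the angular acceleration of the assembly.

α ≈ 15.8 rad/s²

I_disk = ½MR² = ½(6.38)(0.466)² = 0.6927 kg·m².
I_blocks = 3·m·r² = 3(0.289)(0.311)² = 0.08386 kg·m².
Total I = 0.7766 kg·m².
τ = F r = (26.4)(0.466) = 12.30 N·m.
α = τ/I = 12.30/0.7766 = 15.84 rad/s².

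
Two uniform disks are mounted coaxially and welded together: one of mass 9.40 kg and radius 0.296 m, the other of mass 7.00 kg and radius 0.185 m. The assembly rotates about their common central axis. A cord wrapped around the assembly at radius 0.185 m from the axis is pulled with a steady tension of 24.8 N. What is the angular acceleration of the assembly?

I = ½M₁R₁² + ½M₂R₂² = ½(9.40)(0.296)² + ½(7.00)(0.185)² = 0.5316 kg·m².
τ = F r = (24.8)(0.185) = 4.588 N·m.
α = τ/I = 4.588/0.5316 = 8.631 rad/s².

α ≈ 8.63 rad/s²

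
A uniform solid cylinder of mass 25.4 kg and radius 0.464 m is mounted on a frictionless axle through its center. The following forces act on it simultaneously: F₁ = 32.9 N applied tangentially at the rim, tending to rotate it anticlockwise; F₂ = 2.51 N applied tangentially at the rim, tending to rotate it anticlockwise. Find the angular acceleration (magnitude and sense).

I = ½MR² = (1/2)(25.4)(0.464)² = 2.734 kg·m².
Taking anticlockwise as positive: τ₁ = +(32.9)(0.464) = +15.27 N·m; τ₂ = +(2.51)(0.464) = +1.165 N·m.
Net torque τ = 16.43 N·m.
α = τ/I = 16.43/2.734 = 6.009 rad/s².

α ≈ 6.01 rad/s², anticlockwise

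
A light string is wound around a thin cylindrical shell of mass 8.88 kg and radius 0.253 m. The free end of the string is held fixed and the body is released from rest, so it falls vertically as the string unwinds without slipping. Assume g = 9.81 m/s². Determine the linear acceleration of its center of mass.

a ≈ 4.91 m/s²

Translation: Mg − T = Ma. Rotation about the center: TR = Iα with I = MR².
With a = αR: T = (I/R²)a = M a, so Mg = (1 + 1.000)Ma.
a = g/(1 + 1.000) = 9.81/2.000 = 4.905 m/s².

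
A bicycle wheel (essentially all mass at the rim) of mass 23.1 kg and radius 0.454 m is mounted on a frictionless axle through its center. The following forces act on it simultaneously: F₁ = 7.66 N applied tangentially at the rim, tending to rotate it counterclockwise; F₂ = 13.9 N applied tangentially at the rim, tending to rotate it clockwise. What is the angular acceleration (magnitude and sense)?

α ≈ 0.595 rad/s², clockwise

I = MR² = (23.1)(0.454)² = 4.761 kg·m².
Taking counterclockwise as positive: τ₁ = +(7.66)(0.454) = +3.478 N·m; τ₂ = −(13.9)(0.454) = −6.311 N·m.
Net torque τ = -2.833 N·m.
α = τ/I = -2.833/4.761 = -0.5950 rad/s².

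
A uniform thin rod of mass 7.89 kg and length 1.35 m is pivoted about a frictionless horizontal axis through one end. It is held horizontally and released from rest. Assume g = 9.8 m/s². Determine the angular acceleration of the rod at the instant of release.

α ≈ 10.9 rad/s²

About the pivot, I = (1/3)ML² = (1/3)(7.89)(1.35)² = 4.793 kg·m².
The weight acts at the center, a distance L/2 = 0.6750 m from the pivot; τ = Mg(L/2) = 52.19 N·m.
α = τ/I = 52.19/4.793 = 10.89 rad/s².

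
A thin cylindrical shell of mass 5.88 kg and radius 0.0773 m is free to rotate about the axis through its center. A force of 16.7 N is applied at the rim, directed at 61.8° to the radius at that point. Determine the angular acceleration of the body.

I = MR² = (5.88)(0.0773)² = 0.03513 kg·m².
Only the tangential component produces torque: τ = F R sinθ = (16.7)(0.0773) sin 61.8° = 1.138 N·m.
Newton's second law for rotation, τ = Iα, gives α = τ/I = 1.138/0.03513 = 32.38 rad/s².

α ≈ 32.4 rad/s²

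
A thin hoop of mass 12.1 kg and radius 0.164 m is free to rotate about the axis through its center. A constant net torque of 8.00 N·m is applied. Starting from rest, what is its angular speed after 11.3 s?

I = MR² = (12.1)(0.164)² = 0.3254 kg·m².
α = τ/I = 8.00/0.3254 = 24.58 rad/s².
ω = ω₀ + αt = 0 + (24.58)(11.3) = 277.8 rad/s.

ω ≈ 278 rad/s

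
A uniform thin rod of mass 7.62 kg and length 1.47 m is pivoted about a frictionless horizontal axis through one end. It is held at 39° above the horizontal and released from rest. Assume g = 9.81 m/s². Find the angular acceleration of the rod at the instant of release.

α ≈ 7.78 rad/s²

About the pivot, I = (1/3)ML² = (1/3)(7.62)(1.47)² = 5.489 kg·m².
The weight acts at the center, a distance L/2 = 0.7350 m from the pivot; τ = Mg(L/2) cos 39° = 42.70 N·m.
α = τ/I = 42.70/5.489 = 7.779 rad/s².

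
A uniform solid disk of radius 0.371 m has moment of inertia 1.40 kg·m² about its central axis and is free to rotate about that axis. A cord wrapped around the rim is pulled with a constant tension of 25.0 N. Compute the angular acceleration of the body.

τ = F R = (25.0)(0.371) = 9.275 N·m.
Newton's second law for rotation, τ = Iα, gives α = τ/I = 9.275/1.400 = 6.625 rad/s².

α ≈ 6.63 rad/s²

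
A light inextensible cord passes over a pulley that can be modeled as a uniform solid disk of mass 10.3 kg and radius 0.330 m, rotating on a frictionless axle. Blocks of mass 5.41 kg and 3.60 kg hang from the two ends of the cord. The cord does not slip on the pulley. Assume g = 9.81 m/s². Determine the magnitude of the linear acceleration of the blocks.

a ≈ 1.25 m/s²

I = ½MR² = (1/2)(10.3)(0.330)² = 0.5608 kg·m².
Heavier block: m₁g − T₁ = m₁a. Lighter block: T₂ − m₂g = m₂a.
Pulley: (T₁ − T₂)R = Iα = I(a/R), so T₁ − T₂ = (I/R²)a = (1/2)M_p a = 5.150·a.
Adding the three: (m₁ − m₂)g = (m₁ + m₂ + 5.150)a, so a = (5.41 − 3.60)(9.81)/(5.41 + 3.60 + 5.150) = 1.254 m/s².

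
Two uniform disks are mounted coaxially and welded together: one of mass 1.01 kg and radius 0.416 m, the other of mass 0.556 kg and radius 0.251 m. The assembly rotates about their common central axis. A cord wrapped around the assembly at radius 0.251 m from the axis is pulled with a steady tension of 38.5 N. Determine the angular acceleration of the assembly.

I = ½M₁R₁² + ½M₂R₂² = ½(1.01)(0.416)² + ½(0.556)(0.251)² = 0.1049 kg·m².
τ = F r = (38.5)(0.251) = 9.664 N·m.
α = τ/I = 9.664/0.1049 = 92.11 rad/s².

α ≈ 92.1 rad/s²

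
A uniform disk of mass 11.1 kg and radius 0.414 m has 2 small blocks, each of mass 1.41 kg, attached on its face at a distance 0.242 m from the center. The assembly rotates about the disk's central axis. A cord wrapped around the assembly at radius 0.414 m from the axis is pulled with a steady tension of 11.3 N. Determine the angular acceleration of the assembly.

α ≈ 4.19 rad/s²

I_disk = ½MR² = ½(11.1)(0.414)² = 0.9512 kg·m².
I_blocks = 2·m·r² = 2(1.41)(0.242)² = 0.1652 kg·m².
Total I = 1.116 kg·m².
τ = F r = (11.3)(0.414) = 4.678 N·m.
α = τ/I = 4.678/1.116 = 4.190 rad/s².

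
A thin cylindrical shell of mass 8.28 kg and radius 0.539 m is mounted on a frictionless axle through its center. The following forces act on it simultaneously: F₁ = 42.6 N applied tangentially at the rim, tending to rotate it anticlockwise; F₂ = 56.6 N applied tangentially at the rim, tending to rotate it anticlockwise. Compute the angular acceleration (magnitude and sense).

α ≈ 22.2 rad/s², anticlockwise

I = MR² = (8.28)(0.539)² = 2.406 kg·m².
Taking anticlockwise as positive: τ₁ = +(42.6)(0.539) = +22.96 N·m; τ₂ = +(56.6)(0.539) = +30.51 N·m.
Net torque τ = 53.47 N·m.
α = τ/I = 53.47/2.406 = 22.23 rad/s².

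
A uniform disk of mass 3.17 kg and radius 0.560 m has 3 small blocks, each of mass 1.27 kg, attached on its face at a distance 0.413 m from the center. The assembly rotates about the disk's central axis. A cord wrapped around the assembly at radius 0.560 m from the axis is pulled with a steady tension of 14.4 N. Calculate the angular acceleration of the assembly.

I_disk = ½MR² = ½(3.17)(0.560)² = 0.4971 kg·m².
I_blocks = 3·m·r² = 3(1.27)(0.413)² = 0.6499 kg·m².
Total I = 1.147 kg·m².
τ = F r = (14.4)(0.560) = 8.064 N·m.
α = τ/I = 8.064/1.147 = 7.031 rad/s².

α ≈ 7.03 rad/s²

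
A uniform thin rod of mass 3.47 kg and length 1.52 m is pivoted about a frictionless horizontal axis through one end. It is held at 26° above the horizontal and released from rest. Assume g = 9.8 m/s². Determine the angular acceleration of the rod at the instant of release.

About the pivot, I = (1/3)ML² = (1/3)(3.47)(1.52)² = 2.672 kg·m².
The weight acts at the center, a distance L/2 = 0.7600 m from the pivot; τ = Mg(L/2) cos 26° = 23.23 N·m.
α = τ/I = 23.23/2.672 = 8.692 rad/s².

α ≈ 8.69 rad/s²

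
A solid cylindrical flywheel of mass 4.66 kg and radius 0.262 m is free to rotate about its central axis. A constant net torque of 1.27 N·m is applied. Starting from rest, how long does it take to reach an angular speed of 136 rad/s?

I = ½MR² = (1/2)(4.66)(0.262)² = 0.1599 kg·m².
α = τ/I = 1.27/0.1599 = 7.940 rad/s².
ω = αt ⇒ t = ω/α = 136/7.940 = 17.13 s.

t ≈ 17.1 s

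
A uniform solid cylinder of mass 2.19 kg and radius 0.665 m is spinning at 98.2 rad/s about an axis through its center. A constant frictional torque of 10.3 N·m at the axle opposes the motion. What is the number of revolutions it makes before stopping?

I = ½MR² = (1/2)(2.19)(0.665)² = 0.4842 kg·m².
The net torque has magnitude 10.3 N·m, opposing ω.
|α| = τ/I = 10.30/0.4842 = 21.27 rad/s² (deceleration).
ω² = ω₀² − 2|α|θ with ω = 0 ⇒ θ = ω₀²/(2|α|) = 226.7 rad = 36.08 rev.

≈ 36.1 revolutions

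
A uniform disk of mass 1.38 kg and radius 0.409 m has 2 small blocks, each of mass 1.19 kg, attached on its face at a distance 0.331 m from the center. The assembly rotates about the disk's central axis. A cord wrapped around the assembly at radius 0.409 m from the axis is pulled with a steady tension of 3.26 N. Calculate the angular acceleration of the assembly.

α ≈ 3.54 rad/s²

I_disk = ½MR² = ½(1.38)(0.409)² = 0.1154 kg·m².
I_blocks = 2·m·r² = 2(1.19)(0.331)² = 0.2608 kg·m².
Total I = 0.3762 kg·m².
τ = F r = (3.26)(0.409) = 1.333 N·m.
α = τ/I = 1.333/0.3762 = 3.544 rad/s².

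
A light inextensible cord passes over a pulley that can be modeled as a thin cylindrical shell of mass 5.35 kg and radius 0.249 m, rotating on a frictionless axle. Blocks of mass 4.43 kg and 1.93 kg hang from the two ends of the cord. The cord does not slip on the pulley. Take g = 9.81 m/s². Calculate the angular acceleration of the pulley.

α ≈ 8.41 rad/s²

I = MR² = (5.35)(0.249)² = 0.3317 kg·m².
Heavier block: m₁g − T₁ = m₁a. Lighter block: T₂ − m₂g = m₂a.
Pulley: (T₁ − T₂)R = Iα = I(a/R), so T₁ − T₂ = (I/R²)a = 1·M_p a = 5.350·a.
Adding the three: (m₁ − m₂)g = (m₁ + m₂ + 5.350)a, so a = (4.43 − 1.93)(9.81)/(4.43 + 1.93 + 5.350) = 2.094 m/s².
α = a/R = 2.094/0.249 = 8.411 rad/s².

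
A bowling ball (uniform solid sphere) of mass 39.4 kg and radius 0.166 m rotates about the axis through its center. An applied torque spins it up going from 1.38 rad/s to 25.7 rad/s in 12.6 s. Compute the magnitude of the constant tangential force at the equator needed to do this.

I = (2/5)MR² = (2/5)(39.4)(0.166)² = 0.4343 kg·m².
α = Δω/Δt = (25.7 − 1.38)/12.6 = 1.930 rad/s².
The required torque is τ = Iα = (0.4343)(1.930) = 0.8382 N·m.
A tangential force at the equator gives τ = FR, so F = τ/R = 0.8382/0.166 = 5.050 N.

F ≈ 5.05 N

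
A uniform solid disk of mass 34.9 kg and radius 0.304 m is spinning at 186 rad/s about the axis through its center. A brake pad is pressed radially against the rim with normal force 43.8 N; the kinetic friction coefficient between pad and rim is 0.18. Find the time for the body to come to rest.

t ≈ 125 s

I = ½MR² = (1/2)(34.9)(0.304)² = 1.613 kg·m².
Friction force f = μN = (0.18)(43.8) = 7.884 N at the rim; torque magnitude τ = fR = 2.397 N·m, opposing ω.
|α| = τ/I = 2.397/1.613 = 1.486 rad/s² (deceleration).
0 = ω₀ − |α|t ⇒ t = ω₀/|α| = 186/1.486 = 125.2 s.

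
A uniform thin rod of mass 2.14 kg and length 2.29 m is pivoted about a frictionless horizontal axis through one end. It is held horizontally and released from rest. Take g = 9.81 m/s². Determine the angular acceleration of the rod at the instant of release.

About the pivot, I = (1/3)ML² = (1/3)(2.14)(2.29)² = 3.741 kg·m².
The weight acts at the center, a distance L/2 = 1.145 m from the pivot; τ = Mg(L/2) = 24.04 N·m.
α = τ/I = 24.04/3.741 = 6.426 rad/s².

α ≈ 6.43 rad/s²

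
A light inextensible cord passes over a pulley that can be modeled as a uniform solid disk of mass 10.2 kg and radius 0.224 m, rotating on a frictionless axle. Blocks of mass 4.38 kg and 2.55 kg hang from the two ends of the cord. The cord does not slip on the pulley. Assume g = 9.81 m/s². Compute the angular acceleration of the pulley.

α ≈ 6.66 rad/s²

I = ½MR² = (1/2)(10.2)(0.224)² = 0.2559 kg·m².
Heavier block: m₁g − T₁ = m₁a. Lighter block: T₂ − m₂g = m₂a.
Pulley: (T₁ − T₂)R = Iα = I(a/R), so T₁ − T₂ = (I/R²)a = (1/2)M_p a = 5.100·a.
Adding the three: (m₁ − m₂)g = (m₁ + m₂ + 5.100)a, so a = (4.38 − 2.55)(9.81)/(4.38 + 2.55 + 5.100) = 1.492 m/s².
α = a/R = 1.492/0.224 = 6.662 rad/s².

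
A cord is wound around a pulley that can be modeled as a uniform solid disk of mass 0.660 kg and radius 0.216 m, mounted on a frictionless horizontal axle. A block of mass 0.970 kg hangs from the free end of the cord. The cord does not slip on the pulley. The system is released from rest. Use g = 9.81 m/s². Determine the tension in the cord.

T ≈ 2.42 N

I = ½MR² = (1/2)(0.660)(0.216)² = 0.01540 kg·m².
Block: mg − T = ma. Pulley: TR = Iα. No-slip: a = αR, so T = (I/R²)a = 0.3300·a.
Then mg = (m + 0.3300)a, so a = (0.970)(9.81)/(0.970 + 0.3300) = 7.320 m/s².
T = 0.3300·a = 2.416 N.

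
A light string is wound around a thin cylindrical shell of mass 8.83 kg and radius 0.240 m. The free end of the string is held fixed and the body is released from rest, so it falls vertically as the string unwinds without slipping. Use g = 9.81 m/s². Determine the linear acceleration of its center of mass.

a ≈ 4.91 m/s²

Translation: Mg − T = Ma. Rotation about the center: TR = Iα with I = MR².
With a = αR: T = (I/R²)a = M a, so Mg = (1 + 1.000)Ma.
a = g/(1 + 1.000) = 9.81/2.000 = 4.905 m/s².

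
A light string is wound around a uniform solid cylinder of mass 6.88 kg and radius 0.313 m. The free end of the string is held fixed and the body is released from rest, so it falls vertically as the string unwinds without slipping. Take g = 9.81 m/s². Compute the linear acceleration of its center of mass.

a ≈ 6.54 m/s²

Translation: Mg − T = Ma. Rotation about the center: TR = Iα with I = ½MR².
With a = αR: T = (I/R²)a = (1/2)M a, so Mg = (1 + 0.5000)Ma.
a = g/(1 + 0.5000) = 9.81/1.500 = 6.540 m/s².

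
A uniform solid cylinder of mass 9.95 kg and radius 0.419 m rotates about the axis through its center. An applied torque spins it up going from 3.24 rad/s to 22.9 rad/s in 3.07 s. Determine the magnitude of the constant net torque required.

τ ≈ 5.59 N·m

I = ½MR² = (1/2)(9.95)(0.419)² = 0.8734 kg·m².
α = Δω/Δt = (22.9 − 3.24)/3.07 = 6.404 rad/s².
τ = Iα = (0.8734)(6.404) = 5.593 N·m.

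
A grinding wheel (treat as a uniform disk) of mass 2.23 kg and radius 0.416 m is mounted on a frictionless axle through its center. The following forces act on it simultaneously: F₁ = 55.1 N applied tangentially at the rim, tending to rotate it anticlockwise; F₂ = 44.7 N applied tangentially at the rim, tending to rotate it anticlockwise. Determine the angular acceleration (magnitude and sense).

I = ½MR² = (1/2)(2.23)(0.416)² = 0.1930 kg·m².
Taking anticlockwise as positive: τ₁ = +(55.1)(0.416) = +22.92 N·m; τ₂ = +(44.7)(0.416) = +18.60 N·m.
Net torque τ = 41.52 N·m.
α = τ/I = 41.52/0.1930 = 215.2 rad/s².

α ≈ 215 rad/s², anticlockwise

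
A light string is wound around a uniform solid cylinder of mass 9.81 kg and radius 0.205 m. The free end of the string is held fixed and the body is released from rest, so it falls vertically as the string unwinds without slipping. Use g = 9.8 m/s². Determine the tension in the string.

T ≈ 32.0 N

Translation: Mg − T = Ma. Rotation about the center: TR = Iα with I = ½MR².
With a = αR: T = (I/R²)a = (1/2)M a, so Mg = (1 + 0.5000)Ma.
a = g/(1 + 0.5000) = 9.8/1.500 = 6.533 m/s².
T = 0.5000·M·a = (0.5000)(9.81)(6.533) = 32.05 N.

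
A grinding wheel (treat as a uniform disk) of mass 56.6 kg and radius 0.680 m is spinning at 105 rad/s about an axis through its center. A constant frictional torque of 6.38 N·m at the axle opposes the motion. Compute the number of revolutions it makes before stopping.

≈ 1800 revolutions

I = ½MR² = (1/2)(56.6)(0.680)² = 13.09 kg·m².
The net torque has magnitude 6.38 N·m, opposing ω.
|α| = τ/I = 6.380/13.09 = 0.4875 rad/s² (deceleration).
ω² = ω₀² − 2|α|θ with ω = 0 ⇒ θ = ω₀²/(2|α|) = 11310 rad = 1800 rev.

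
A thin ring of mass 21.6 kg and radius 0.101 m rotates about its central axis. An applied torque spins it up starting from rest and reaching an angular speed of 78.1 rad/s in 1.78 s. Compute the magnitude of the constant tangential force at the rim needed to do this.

I = MR² = (21.6)(0.101)² = 0.2203 kg·m².
α = Δω/Δt = (78.1 − 0)/1.78 = 43.88 rad/s².
The required torque is τ = Iα = (0.2203)(43.88) = 9.668 N·m.
A tangential force at the rim gives τ = FR, so F = τ/R = 9.668/0.101 = 95.72 N.

F ≈ 95.7 N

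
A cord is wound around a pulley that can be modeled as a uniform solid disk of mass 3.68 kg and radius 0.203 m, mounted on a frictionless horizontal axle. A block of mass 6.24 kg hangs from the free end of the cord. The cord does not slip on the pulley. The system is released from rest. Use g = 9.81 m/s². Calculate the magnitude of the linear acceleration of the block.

a ≈ 7.58 m/s²

I = ½MR² = (1/2)(3.68)(0.203)² = 0.07582 kg·m².
Block: mg − T = ma. Pulley: TR = Iα. No-slip: a = αR, so T = (I/R²)a = 1.840·a.
Then mg = (m + 1.840)a, so a = (6.24)(9.81)/(6.24 + 1.840) = 7.576 m/s².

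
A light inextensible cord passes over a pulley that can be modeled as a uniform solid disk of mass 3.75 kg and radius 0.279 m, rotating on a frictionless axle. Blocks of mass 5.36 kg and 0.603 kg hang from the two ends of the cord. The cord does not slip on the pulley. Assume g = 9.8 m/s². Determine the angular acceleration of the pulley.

α ≈ 21.3 rad/s²

I = ½MR² = (1/2)(3.75)(0.279)² = 0.1460 kg·m².
Heavier block: m₁g − T₁ = m₁a. Lighter block: T₂ − m₂g = m₂a.
Pulley: (T₁ − T₂)R = Iα = I(a/R), so T₁ − T₂ = (I/R²)a = (1/2)M_p a = 1.875·a.
Adding the three: (m₁ − m₂)g = (m₁ + m₂ + 1.875)a, so a = (5.36 − 0.603)(9.8)/(5.36 + 0.603 + 1.875) = 5.948 m/s².
α = a/R = 5.948/0.279 = 21.32 rad/s².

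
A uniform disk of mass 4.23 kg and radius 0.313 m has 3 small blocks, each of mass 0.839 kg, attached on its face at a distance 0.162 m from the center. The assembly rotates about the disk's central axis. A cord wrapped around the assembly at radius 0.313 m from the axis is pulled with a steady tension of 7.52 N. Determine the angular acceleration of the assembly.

I_disk = ½MR² = ½(4.23)(0.313)² = 0.2072 kg·m².
I_blocks = 3·m·r² = 3(0.839)(0.162)² = 0.06606 kg·m².
Total I = 0.2733 kg·m².
τ = F r = (7.52)(0.313) = 2.354 N·m.
α = τ/I = 2.354/0.2733 = 8.614 rad/s².

α ≈ 8.61 rad/s²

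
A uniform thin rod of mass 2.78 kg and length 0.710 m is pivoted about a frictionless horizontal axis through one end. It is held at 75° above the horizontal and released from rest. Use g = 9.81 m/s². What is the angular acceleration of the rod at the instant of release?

α ≈ 5.36 rad/s²

About the pivot, I = (1/3)ML² = (1/3)(2.78)(0.710)² = 0.4671 kg·m².
The weight acts at the center, a distance L/2 = 0.3550 m from the pivot; τ = Mg(L/2) cos 75° = 2.506 N·m.
α = τ/I = 2.506/0.4671 = 5.364 rad/s².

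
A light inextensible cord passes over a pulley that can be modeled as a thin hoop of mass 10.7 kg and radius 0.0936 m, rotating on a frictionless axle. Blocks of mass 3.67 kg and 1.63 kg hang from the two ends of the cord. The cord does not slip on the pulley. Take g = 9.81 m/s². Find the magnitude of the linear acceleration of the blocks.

I = MR² = (10.7)(0.0936)² = 0.09374 kg·m².
Heavier block: m₁g − T₁ = m₁a. Lighter block: T₂ − m₂g = m₂a.
Pulley: (T₁ − T₂)R = Iα = I(a/R), so T₁ − T₂ = (I/R²)a = 1·M_p a = 10.70·a.
Adding the three: (m₁ − m₂)g = (m₁ + m₂ + 10.70)a, so a = (3.67 − 1.63)(9.81)/(3.67 + 1.63 + 10.70) = 1.251 m/s².

a ≈ 1.25 m/s²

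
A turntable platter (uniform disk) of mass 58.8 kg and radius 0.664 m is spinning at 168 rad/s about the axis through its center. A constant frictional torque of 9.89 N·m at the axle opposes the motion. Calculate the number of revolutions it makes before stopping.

≈ 2940 revolutions

I = ½MR² = (1/2)(58.8)(0.664)² = 12.96 kg·m².
The net torque has magnitude 9.89 N·m, opposing ω.
|α| = τ/I = 9.890/12.96 = 0.7630 rad/s² (deceleration).
ω² = ω₀² − 2|α|θ with ω = 0 ⇒ θ = ω₀²/(2|α|) = 18500 rad = 2944 rev.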